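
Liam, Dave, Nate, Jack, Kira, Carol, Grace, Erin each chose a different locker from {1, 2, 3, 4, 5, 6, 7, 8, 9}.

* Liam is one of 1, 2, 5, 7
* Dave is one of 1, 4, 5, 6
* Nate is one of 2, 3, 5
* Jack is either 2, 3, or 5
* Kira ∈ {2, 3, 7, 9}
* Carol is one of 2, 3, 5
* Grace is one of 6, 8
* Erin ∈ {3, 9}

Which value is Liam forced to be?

1

The 3 variables Nate, Jack, Carol are confined to {2, 3, 5}, which locks those values in; drop them from Liam, Dave, Kira, Erin.
Erin must be 9 (only option left). Strike 9 from Kira.
That leaves Kira = 7. So Liam can't be 7.
So Liam = 1.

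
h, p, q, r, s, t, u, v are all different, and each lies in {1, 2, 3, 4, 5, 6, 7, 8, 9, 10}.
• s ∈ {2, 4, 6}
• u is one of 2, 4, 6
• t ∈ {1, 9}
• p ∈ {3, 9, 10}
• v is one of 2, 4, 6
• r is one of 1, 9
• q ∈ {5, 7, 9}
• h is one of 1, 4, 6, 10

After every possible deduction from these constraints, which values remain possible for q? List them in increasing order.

5, 7

r and t between them cover only {1, 9} — a naked pair. Remove those values from h, p, q.
The 3 variables s, u, v are confined to {2, 4, 6}, which locks those values in; drop them from h.
That leaves h = 10. So p can't be 10.
p has just one choice, so p = 3.
No further eliminations apply; q can still be any of 5, 7.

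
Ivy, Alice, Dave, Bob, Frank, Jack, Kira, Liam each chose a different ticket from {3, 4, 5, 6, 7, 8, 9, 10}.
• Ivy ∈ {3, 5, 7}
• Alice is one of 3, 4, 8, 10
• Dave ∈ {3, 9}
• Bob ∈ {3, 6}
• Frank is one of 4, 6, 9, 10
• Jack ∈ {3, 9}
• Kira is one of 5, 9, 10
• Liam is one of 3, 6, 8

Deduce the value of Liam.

8

The 8 variables together cover exactly {3, 4, 5, 6, 7, 8, 9, 10} — 8 values for 8 variables — and 7 appears only in Ivy's list, so Ivy = 7.
The 7 still-open variables together cover exactly {3, 4, 5, 6, 8, 9, 10} — 7 values for 7 variables — and 5 appears only in Kira's list, so Kira = 5.
Dave and Jack share exactly the 2 values {3, 9}; by pigeonhole those values go to them, so strike 3, 9 from Alice, Bob, Frank, Liam.
Bob must be 6 (only option left). Eliminate 6 elsewhere: Frank, Liam.
So Liam = 8.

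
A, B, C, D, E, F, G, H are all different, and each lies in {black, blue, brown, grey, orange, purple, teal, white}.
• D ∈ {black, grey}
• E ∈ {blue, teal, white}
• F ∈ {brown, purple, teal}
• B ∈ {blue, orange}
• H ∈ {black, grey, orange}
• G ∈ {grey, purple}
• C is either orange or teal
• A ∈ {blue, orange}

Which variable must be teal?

C

The 8 variables draw from only 8 values {black, blue, brown, grey, orange, purple, teal, white}, so each is used; only F can be brown, hence F = brown.
The 7 still-open variables draw from only 7 values {black, blue, grey, orange, purple, teal, white}, so each is used; only G can be purple, hence G = purple.
The 6 still-open variables together cover exactly {black, blue, grey, orange, teal, white} — 6 values for 6 variables — and white appears only in E's list, so E = white.
The 5 still-open variables together cover exactly {black, blue, grey, orange, teal} — 5 values for 5 variables — and teal appears only in C's list, so C = teal.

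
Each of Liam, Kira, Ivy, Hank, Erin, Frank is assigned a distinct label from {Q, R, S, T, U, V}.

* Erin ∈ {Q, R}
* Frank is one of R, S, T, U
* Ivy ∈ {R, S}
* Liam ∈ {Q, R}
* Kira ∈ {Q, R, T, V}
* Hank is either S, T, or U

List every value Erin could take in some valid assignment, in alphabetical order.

Among the 6 variables, V fits only Kira (and all 6 values in {Q, R, S, T, U, V} must be used), so Kira = V.
The 2 variables Liam and Erin are confined to {Q, R}, which locks those values in; drop them from Ivy, Frank.
Ivy's domain is down to {S}, so Ivy = S. Eliminate S elsewhere: Hank, Frank.
No further eliminations apply; Erin can still be any of Q, R.

Q, R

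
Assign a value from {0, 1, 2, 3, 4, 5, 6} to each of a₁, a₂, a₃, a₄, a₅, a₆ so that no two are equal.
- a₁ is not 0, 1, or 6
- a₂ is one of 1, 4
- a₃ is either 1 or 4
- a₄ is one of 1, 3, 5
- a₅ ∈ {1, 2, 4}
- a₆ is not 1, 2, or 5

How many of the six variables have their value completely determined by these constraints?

1

The 2 variables a₂ and a₃ are confined to {1, 4}, which locks those values in; drop them from a₁, a₄, a₅, a₆.
a₅'s domain is down to {2}, so a₅ = 2. So a₁ can't be 2.
a₁ and a₄ between them cover only {3, 5} — a naked pair. Remove those values from a₆.
Determined: a₅=2. The other variables each still have more than one consistent value. That makes 1.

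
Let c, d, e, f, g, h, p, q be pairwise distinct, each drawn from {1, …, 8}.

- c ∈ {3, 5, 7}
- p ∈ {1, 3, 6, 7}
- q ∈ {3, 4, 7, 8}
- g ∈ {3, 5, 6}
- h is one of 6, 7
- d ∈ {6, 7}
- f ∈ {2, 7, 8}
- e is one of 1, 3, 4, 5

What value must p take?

1

Among the 8 variables, 2 fits only f (and all 8 values in {1, 2, 3, 4, 5, 6, 7, 8} must be used), so f = 2.
The 7 still-open variables together cover exactly {1, 3, 4, 5, 6, 7, 8} — 7 values for 7 variables — and 8 appears only in q's list, so q = 8.
The 6 still-open variables together cover exactly {1, 3, 4, 5, 6, 7} — 6 values for 6 variables — and 4 appears only in e's list, so e = 4.
The 5 still-open variables together cover exactly {1, 3, 5, 6, 7} — 5 values for 5 variables — and 1 appears only in p's list, so p = 1.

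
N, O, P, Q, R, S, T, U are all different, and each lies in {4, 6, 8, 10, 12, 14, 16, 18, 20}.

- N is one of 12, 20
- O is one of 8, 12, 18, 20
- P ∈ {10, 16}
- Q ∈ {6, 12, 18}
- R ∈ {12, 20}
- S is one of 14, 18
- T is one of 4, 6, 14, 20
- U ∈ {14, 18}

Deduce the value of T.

The 2 variables N and R are confined to {12, 20}, which locks those values in; drop them from O, Q, T.
The 2 variables S and U are confined to {14, 18}, which locks those values in; drop them from O, Q, T.
O's domain is down to {8}, so O = 8.
That leaves Q = 6. So T can't be 6.
So T = 4.

4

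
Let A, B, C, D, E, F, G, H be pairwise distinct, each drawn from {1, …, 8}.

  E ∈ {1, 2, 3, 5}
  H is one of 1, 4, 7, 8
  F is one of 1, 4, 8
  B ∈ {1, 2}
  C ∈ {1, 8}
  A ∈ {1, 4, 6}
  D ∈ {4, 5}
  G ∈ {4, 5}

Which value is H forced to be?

7

The 8 variables together cover exactly {1, 2, 3, 4, 5, 6, 7, 8} — 8 values for 8 variables — and 3 appears only in E's list, so E = 3.
Among the 7 still-open variables, 2 fits only B (and all 7 values in {1, 2, 4, 5, 6, 7, 8} must be used), so B = 2.
Among the 6 still-open variables, 6 fits only A (and all 6 values in {1, 4, 5, 6, 7, 8} must be used), so A = 6.
The 5 still-open variables together cover exactly {1, 4, 5, 7, 8} — 5 values for 5 variables — and 7 appears only in H's list, so H = 7.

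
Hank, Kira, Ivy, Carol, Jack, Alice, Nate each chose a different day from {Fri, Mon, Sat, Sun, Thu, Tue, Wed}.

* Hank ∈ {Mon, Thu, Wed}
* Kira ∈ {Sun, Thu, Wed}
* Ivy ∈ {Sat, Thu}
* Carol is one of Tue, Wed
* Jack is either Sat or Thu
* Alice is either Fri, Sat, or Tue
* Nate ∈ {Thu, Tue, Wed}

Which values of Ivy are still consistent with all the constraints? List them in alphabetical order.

Sat, Thu

Among the 7 variables, Fri fits only Alice (and all 7 values in {Fri, Mon, Sat, Sun, Thu, Tue, Wed} must be used), so Alice = Fri.
Among the 6 still-open variables, Mon fits only Hank (and all 6 values in {Mon, Sat, Sun, Thu, Tue, Wed} must be used), so Hank = Mon.
The 5 still-open variables draw from only 5 values {Sat, Sun, Thu, Tue, Wed}, so each is used; only Kira can be Sun, hence Kira = Sun.
The 2 variables Ivy and Jack are confined to {Sat, Thu}, which locks those values in; drop them from Nate.
No further eliminations apply; Ivy can still be any of Sat, Thu.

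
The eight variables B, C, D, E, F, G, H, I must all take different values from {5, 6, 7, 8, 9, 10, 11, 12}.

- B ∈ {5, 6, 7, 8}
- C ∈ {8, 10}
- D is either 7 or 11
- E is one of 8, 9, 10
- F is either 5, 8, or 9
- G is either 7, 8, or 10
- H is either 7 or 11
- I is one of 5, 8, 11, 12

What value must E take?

Among the 8 variables, 6 fits only B (and all 8 values in {5, 6, 7, 8, 9, 10, 11, 12} must be used), so B = 6.
The 7 still-open variables draw from only 7 values {5, 7, 8, 9, 10, 11, 12}, so each is used; only I can be 12, hence I = 12.
The 6 still-open variables draw from only 6 values {5, 7, 8, 9, 10, 11}, so each is used; only F can be 5, hence F = 5.
The 5 still-open variables draw from only 5 values {7, 8, 9, 10, 11}, so each is used; only E can be 9, hence E = 9.

9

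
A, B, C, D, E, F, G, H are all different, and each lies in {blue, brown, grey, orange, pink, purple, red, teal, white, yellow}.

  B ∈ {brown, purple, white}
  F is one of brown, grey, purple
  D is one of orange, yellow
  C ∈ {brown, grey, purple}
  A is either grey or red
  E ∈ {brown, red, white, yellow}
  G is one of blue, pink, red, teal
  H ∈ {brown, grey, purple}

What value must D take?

orange

C, F, H share exactly the 3 values {brown, grey, purple}; by pigeonhole those values go to them, so strike brown, grey, purple from A, B, E.
A's domain is down to {red}, so A = red. So E, G can't be red.
B has just one choice, so B = white. Remove white from E.
E has just one choice, so E = yellow. Strike yellow from D.
So D = orange.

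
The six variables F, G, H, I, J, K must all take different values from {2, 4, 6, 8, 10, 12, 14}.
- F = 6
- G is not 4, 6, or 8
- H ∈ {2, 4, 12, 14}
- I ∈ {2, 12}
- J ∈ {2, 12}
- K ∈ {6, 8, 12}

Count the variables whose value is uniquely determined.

2

F must be 6 (only option left). Remove 6 from K.
The 2 variables I and J are confined to {2, 12}, which locks those values in; drop them from G, H, K.
K must be 8 (only option left).
Determined: F=6, K=8. The other variables each still have more than one consistent value. That makes 2.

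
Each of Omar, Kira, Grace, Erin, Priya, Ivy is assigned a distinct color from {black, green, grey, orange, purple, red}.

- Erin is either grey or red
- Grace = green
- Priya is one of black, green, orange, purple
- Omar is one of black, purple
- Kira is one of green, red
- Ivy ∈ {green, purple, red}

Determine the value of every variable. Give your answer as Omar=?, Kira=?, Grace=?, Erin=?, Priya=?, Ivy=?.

Grace's domain is down to {green}, so Grace = green. Strike green from Kira, Priya, Ivy.
Kira's domain is down to {red}, so Kira = red. Eliminate red elsewhere: Erin, Ivy.
Erin has just one choice, so Erin = grey.
Ivy must be purple (only option left). Eliminate purple elsewhere: Omar, Priya.
Omar's domain is down to {black}, so Omar = black. So Priya can't be black.
That leaves Priya = orange.

Omar=black, Kira=red, Grace=green, Erin=grey, Priya=orange, Ivy=purple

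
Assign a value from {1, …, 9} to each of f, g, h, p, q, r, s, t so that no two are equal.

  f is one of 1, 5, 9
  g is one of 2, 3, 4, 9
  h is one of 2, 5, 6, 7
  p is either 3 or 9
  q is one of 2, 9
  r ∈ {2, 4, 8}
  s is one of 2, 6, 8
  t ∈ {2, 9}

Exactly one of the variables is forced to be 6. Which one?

s

q and t between them cover only {2, 9} — a naked pair. Remove those values from f, g, h, p, r, s.
p must be 3 (only option left). Strike 3 from g.
That leaves g = 4. Strike 4 from r.
r's domain is down to {8}, so r = 8. Eliminate 8 elsewhere: s.
So 6 goes to s.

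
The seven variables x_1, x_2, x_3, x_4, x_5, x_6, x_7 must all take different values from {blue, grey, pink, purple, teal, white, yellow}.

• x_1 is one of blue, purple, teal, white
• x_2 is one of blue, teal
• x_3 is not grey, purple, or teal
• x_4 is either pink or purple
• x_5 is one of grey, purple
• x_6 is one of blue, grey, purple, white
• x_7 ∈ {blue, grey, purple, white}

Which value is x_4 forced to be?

pink

The 7 variables together cover exactly {blue, grey, pink, purple, teal, white, yellow} — 7 values for 7 variables — and yellow appears only in x_3's list, so x_3 = yellow.
Among the 6 still-open variables, pink fits only x_4 (and all 6 values in {blue, grey, pink, purple, teal, white} must be used), so x_4 = pink.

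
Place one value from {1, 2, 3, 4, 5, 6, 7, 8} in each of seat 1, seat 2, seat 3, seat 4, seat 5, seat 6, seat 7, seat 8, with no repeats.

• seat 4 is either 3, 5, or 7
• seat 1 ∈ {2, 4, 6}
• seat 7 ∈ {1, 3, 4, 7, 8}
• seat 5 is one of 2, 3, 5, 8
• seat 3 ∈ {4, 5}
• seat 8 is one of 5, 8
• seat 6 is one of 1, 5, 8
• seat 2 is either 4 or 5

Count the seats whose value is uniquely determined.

4

The 8 variables draw from only 8 values {1, 2, 3, 4, 5, 6, 7, 8}, so each is used; only seat 1 can be 6, hence seat 1 = 6.
The 7 still-open variables together cover exactly {1, 2, 3, 4, 5, 7, 8} — 7 values for 7 variables — and 2 appears only in seat 5's list, so seat 5 = 2.
seat 2 and seat 3 share exactly the 2 values {4, 5}; by pigeonhole those values go to them, so strike 4, 5 from seat 4, seat 6, seat 7, seat 8.
seat 8 has just one choice, so seat 8 = 8. Eliminate 8 elsewhere: seat 6, seat 7.
seat 6 must be 1 (only option left). Eliminate 1 elsewhere: seat 7.
Determined: seat 1=6, seat 5=2, seat 6=1, seat 8=8. The other seats each still have more than one consistent value. That makes 4.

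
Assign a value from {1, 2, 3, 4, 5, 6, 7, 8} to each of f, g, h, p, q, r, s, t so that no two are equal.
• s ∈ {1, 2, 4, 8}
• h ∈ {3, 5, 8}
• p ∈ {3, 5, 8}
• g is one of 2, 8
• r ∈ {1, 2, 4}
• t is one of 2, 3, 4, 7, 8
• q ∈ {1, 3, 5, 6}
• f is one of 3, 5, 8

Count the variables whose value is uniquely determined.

3

Among the 8 variables, 6 fits only q (and all 8 values in {1, 2, 3, 4, 5, 6, 7, 8} must be used), so q = 6.
Among the 7 still-open variables, 7 fits only t (and all 7 values in {1, 2, 3, 4, 5, 7, 8} must be used), so t = 7.
The 3 variables f, h, p are confined to {3, 5, 8}, which locks those values in; drop them from g, s.
g's domain is down to {2}, so g = 2. So r, s can't be 2.
Determined: g=2, q=6, t=7. The other variables each still have more than one consistent value. That makes 3.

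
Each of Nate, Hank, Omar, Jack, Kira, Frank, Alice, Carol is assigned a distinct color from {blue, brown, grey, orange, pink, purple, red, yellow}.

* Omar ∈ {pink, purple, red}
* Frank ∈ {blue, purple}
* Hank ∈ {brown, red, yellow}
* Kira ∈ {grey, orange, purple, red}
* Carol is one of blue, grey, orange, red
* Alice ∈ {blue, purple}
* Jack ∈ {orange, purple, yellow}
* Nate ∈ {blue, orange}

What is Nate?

orange

The 8 variables together cover exactly {blue, brown, grey, orange, pink, purple, red, yellow} — 8 values for 8 variables — and brown appears only in Hank's list, so Hank = brown.
The 7 still-open variables draw from only 7 values {blue, grey, orange, pink, purple, red, yellow}, so each is used; only Omar can be pink, hence Omar = pink.
The 6 still-open variables together cover exactly {blue, grey, orange, purple, red, yellow} — 6 values for 6 variables — and yellow appears only in Jack's list, so Jack = yellow.
Frank and Alice between them cover only {blue, purple} — a naked pair. Remove those values from Nate, Kira, Carol.
So Nate = orange.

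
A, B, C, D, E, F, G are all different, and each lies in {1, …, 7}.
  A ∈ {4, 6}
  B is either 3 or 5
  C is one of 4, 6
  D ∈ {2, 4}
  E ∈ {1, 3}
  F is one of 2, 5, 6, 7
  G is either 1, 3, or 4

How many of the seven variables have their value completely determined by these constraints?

3

The 7 variables draw from only 7 values {1, 2, 3, 4, 5, 6, 7}, so each is used; only F can be 7, hence F = 7.
The 6 still-open variables together cover exactly {1, 2, 3, 4, 5, 6} — 6 values for 6 variables — and 2 appears only in D's list, so D = 2.
Among the 5 still-open variables, 5 fits only B (and all 5 values in {1, 3, 4, 5, 6} must be used), so B = 5.
The 2 variables A and C are confined to {4, 6}, which locks those values in; drop them from G.
Determined: B=5, D=2, F=7. The other variables each still have more than one consistent value. That makes 3.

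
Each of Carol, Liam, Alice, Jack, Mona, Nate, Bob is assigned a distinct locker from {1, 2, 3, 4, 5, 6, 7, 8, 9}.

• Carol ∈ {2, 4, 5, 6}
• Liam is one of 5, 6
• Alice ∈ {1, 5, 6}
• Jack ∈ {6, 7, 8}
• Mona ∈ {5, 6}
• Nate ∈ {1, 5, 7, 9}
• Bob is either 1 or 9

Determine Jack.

Liam and Mona between them cover only {5, 6} — a naked pair. Remove those values from Carol, Alice, Jack, Nate.
Alice must be 1 (only option left). Eliminate 1 elsewhere: Nate, Bob.
Bob has just one choice, so Bob = 9. Remove 9 from Nate.
Nate's domain is down to {7}, so Nate = 7. Eliminate 7 elsewhere: Jack.
So Jack = 8.

8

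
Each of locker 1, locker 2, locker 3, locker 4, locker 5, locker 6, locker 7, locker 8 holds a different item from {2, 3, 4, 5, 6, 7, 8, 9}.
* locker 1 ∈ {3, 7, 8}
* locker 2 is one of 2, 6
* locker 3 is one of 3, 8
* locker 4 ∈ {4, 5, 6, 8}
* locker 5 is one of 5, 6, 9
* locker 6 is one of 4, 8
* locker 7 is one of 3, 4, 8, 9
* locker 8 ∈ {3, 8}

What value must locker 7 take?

9

The 8 variables together cover exactly {2, 3, 4, 5, 6, 7, 8, 9} — 8 values for 8 variables — and 2 appears only in locker 2's list, so locker 2 = 2.
The 7 still-open variables together cover exactly {3, 4, 5, 6, 7, 8, 9} — 7 values for 7 variables — and 7 appears only in locker 1's list, so locker 1 = 7.
locker 3 and locker 8 between them cover only {3, 8} — a naked pair. Remove those values from locker 4, locker 6, locker 7.
locker 6 must be 4 (only option left). Eliminate 4 elsewhere: locker 4, locker 7.
So locker 7 = 9.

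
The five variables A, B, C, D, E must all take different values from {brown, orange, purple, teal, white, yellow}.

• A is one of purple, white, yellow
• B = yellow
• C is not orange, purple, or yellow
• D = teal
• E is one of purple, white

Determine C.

B's domain is down to {yellow}, so B = yellow. So A can't be yellow.
D must be teal (only option left). Remove teal from C.
The 3 still-open variables draw from only 3 values {brown, purple, white}, so each is used; only C can be brown, hence C = brown.

brown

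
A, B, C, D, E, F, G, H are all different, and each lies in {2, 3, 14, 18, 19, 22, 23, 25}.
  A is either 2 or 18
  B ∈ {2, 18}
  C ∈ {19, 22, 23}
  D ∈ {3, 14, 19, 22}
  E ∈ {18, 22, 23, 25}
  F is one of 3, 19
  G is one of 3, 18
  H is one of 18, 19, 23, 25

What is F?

19

The 8 variables together cover exactly {2, 3, 14, 18, 19, 22, 23, 25} — 8 values for 8 variables — and 14 appears only in D's list, so D = 14.
A and B share exactly the 2 values {2, 18}; by pigeonhole those values go to them, so strike 2, 18 from E, G, H.
That leaves G = 3. Remove 3 from F.
So F = 19.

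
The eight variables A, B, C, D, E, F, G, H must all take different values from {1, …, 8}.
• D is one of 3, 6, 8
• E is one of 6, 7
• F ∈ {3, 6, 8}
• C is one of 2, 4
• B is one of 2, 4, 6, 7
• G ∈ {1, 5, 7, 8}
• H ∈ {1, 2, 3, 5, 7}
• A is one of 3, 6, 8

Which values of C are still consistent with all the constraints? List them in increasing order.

2, 4

A, D, F share exactly the 3 values {3, 6, 8}; by pigeonhole those values go to them, so strike 3, 6, 8 from B, E, G, H.
E must be 7 (only option left). Strike 7 from B, G, H.
B and C share exactly the 2 values {2, 4}; by pigeonhole those values go to them, so strike 2, 4 from H.
No further eliminations apply; C can still be any of 2, 4.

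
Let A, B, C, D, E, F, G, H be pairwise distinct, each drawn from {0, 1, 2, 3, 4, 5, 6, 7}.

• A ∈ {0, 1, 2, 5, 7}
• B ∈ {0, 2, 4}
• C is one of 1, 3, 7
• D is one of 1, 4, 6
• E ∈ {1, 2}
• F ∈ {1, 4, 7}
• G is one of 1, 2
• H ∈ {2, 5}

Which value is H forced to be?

5

Among the 8 variables, 3 fits only C (and all 8 values in {0, 1, 2, 3, 4, 5, 6, 7} must be used), so C = 3.
The 7 still-open variables draw from only 7 values {0, 1, 2, 4, 5, 6, 7}, so each is used; only D can be 6, hence D = 6.
The 2 variables E and G are confined to {1, 2}, which locks those values in; drop them from A, B, F, H.
So H = 5.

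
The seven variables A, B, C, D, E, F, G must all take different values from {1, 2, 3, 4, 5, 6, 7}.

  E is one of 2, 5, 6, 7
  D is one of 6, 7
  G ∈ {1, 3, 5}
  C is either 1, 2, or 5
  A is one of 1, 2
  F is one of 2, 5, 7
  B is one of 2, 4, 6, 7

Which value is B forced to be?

The 7 variables draw from only 7 values {1, 2, 3, 4, 5, 6, 7}, so each is used; only G can be 3, hence G = 3.
The 6 still-open variables together cover exactly {1, 2, 4, 5, 6, 7} — 6 values for 6 variables — and 4 appears only in B's list, so B = 4.

4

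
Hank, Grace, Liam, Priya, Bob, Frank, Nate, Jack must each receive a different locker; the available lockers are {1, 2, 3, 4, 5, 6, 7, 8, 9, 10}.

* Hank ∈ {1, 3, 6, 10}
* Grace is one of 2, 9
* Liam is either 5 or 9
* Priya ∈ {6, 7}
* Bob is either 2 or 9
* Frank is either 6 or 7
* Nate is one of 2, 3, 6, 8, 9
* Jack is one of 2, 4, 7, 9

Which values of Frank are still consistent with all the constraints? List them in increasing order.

6, 7

The 2 variables Grace and Bob are confined to {2, 9}, which locks those values in; drop them from Liam, Nate, Jack.
Liam's domain is down to {5}, so Liam = 5.
Priya and Frank between them cover only {6, 7} — a naked pair. Remove those values from Hank, Nate, Jack.
Jack's domain is down to {4}, so Jack = 4.
No further eliminations apply; Frank can still be any of 6, 7.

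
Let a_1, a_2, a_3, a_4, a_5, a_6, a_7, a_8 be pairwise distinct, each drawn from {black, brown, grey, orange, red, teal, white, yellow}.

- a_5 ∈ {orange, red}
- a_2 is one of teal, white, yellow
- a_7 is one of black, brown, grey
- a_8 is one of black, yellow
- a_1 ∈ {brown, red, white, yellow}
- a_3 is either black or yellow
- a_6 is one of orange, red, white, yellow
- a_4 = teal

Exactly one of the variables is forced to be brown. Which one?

a_1

a_4 has just one choice, so a_4 = teal. Remove teal from a_2.
The 7 still-open variables draw from only 7 values {black, brown, grey, orange, red, white, yellow}, so each is used; only a_7 can be grey, hence a_7 = grey.
The 6 still-open variables draw from only 6 values {black, brown, orange, red, white, yellow}, so each is used; only a_1 can be brown, hence a_1 = brown.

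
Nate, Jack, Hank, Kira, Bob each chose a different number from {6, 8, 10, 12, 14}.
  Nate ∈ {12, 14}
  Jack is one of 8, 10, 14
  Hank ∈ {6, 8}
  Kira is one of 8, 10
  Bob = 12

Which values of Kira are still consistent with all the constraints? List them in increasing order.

8, 10

Bob must be 12 (only option left). Remove 12 from Nate.
Nate has just one choice, so Nate = 14. Remove 14 from Jack.
Among the 3 still-open variables, 6 fits only Hank (and all 3 values in {6, 8, 10} must be used), so Hank = 6.
No further eliminations apply; Kira can still be any of 8, 10.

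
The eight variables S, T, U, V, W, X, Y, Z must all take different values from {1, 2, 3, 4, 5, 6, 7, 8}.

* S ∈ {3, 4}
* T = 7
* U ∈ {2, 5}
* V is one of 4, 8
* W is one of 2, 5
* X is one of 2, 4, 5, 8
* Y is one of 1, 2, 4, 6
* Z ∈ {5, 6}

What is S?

T must be 7 (only option left).
The 7 still-open variables draw from only 7 values {1, 2, 3, 4, 5, 6, 8}, so each is used; only Y can be 1, hence Y = 1.
The 6 still-open variables together cover exactly {2, 3, 4, 5, 6, 8} — 6 values for 6 variables — and 3 appears only in S's list, so S = 3.

3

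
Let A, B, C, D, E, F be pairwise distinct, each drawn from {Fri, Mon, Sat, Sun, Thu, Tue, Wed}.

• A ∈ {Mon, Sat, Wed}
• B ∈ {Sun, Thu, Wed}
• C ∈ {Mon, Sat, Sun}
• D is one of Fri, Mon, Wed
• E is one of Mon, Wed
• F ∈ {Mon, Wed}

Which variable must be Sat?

The 6 variables draw from only 6 values {Fri, Mon, Sat, Sun, Thu, Wed}, so each is used; only D can be Fri, hence D = Fri.
Among the 5 still-open variables, Thu fits only B (and all 5 values in {Mon, Sat, Sun, Thu, Wed} must be used), so B = Thu.
Among the 4 still-open variables, Sun fits only C (and all 4 values in {Mon, Sat, Sun, Wed} must be used), so C = Sun.
The 3 still-open variables draw from only 3 values {Mon, Sat, Wed}, so each is used; only A can be Sat, hence A = Sat.

A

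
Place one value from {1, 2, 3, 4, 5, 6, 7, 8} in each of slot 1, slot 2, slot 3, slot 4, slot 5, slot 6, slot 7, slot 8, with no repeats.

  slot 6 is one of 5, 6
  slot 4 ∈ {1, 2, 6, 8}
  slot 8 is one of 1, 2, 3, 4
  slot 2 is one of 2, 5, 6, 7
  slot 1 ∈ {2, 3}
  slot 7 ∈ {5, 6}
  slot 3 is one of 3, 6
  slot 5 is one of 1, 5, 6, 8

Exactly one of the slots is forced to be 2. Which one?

The 8 variables together cover exactly {1, 2, 3, 4, 5, 6, 7, 8} — 8 values for 8 variables — and 4 appears only in slot 8's list, so slot 8 = 4.
The 7 still-open variables draw from only 7 values {1, 2, 3, 5, 6, 7, 8}, so each is used; only slot 2 can be 7, hence slot 2 = 7.
slot 6 and slot 7 between them cover only {5, 6} — a naked pair. Remove those values from slot 3, slot 4, slot 5.
That leaves slot 3 = 3. So slot 1 can't be 3.
So 2 goes to slot 1.

slot 1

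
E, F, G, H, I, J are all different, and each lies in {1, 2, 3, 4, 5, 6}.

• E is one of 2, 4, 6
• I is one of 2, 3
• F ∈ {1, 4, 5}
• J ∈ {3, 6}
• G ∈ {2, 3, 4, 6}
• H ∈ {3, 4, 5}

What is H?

5

The 6 variables together cover exactly {1, 2, 3, 4, 5, 6} — 6 values for 6 variables — and 1 appears only in F's list, so F = 1.
The 5 still-open variables together cover exactly {2, 3, 4, 5, 6} — 5 values for 5 variables — and 5 appears only in H's list, so H = 5.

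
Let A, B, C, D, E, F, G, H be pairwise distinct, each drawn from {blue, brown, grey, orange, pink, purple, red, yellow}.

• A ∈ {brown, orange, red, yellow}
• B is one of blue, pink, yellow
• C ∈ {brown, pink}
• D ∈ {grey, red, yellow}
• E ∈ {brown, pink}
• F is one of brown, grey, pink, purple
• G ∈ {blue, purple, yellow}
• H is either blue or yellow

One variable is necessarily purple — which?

G

Among the 8 variables, orange fits only A (and all 8 values in {blue, brown, grey, orange, pink, purple, red, yellow} must be used), so A = orange.
Among the 7 still-open variables, red fits only D (and all 7 values in {blue, brown, grey, pink, purple, red, yellow} must be used), so D = red.
The 6 still-open variables draw from only 6 values {blue, brown, grey, pink, purple, yellow}, so each is used; only F can be grey, hence F = grey.
The 5 still-open variables together cover exactly {blue, brown, pink, purple, yellow} — 5 values for 5 variables — and purple appears only in G's list, so G = purple.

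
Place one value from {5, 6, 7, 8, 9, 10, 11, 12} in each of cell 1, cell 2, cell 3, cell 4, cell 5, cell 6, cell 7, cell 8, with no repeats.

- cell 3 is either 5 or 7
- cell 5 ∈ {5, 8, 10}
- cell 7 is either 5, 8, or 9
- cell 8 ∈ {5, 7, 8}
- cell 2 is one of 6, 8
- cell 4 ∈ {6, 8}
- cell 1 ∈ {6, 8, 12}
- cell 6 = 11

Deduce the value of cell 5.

10

cell 6's domain is down to {11}, so cell 6 = 11.
The 7 still-open variables draw from only 7 values {5, 6, 7, 8, 9, 10, 12}, so each is used; only cell 7 can be 9, hence cell 7 = 9.
The 6 still-open variables together cover exactly {5, 6, 7, 8, 10, 12} — 6 values for 6 variables — and 10 appears only in cell 5's list, so cell 5 = 10.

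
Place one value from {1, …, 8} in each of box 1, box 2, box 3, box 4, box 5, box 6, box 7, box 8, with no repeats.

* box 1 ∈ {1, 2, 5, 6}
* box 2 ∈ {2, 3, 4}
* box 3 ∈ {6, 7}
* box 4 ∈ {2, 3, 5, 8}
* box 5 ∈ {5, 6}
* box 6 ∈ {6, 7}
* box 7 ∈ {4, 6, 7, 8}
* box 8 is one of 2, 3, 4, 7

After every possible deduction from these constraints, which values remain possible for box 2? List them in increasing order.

Among the 8 variables, 1 fits only box 1 (and all 8 values in {1, 2, 3, 4, 5, 6, 7, 8} must be used), so box 1 = 1.
box 3 and box 6 share exactly the 2 values {6, 7}; by pigeonhole those values go to them, so strike 6, 7 from box 5, box 7, box 8.
box 5's domain is down to {5}, so box 5 = 5. Eliminate 5 elsewhere: box 4.
No further eliminations apply; box 2 can still be any of 2, 3, 4.

2, 3, 4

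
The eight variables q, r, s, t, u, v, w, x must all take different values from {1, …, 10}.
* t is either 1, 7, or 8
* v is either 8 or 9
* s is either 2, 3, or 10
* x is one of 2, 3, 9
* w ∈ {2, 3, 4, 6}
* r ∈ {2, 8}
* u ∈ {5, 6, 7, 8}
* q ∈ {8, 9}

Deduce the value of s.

The 2 variables q and v are confined to {8, 9}, which locks those values in; drop them from r, t, u, x.
r has just one choice, so r = 2. Remove 2 from s, w, x.
x's domain is down to {3}, so x = 3. So s, w can't be 3.
So s = 10.

10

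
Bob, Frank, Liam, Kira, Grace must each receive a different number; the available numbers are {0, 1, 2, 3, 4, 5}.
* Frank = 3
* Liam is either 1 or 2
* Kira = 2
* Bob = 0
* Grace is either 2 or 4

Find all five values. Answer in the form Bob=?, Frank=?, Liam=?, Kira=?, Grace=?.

Bob=0, Frank=3, Liam=1, Kira=2, Grace=4

Bob must be 0 (only option left).
Frank has just one choice, so Frank = 3.
Kira must be 2 (only option left). Remove 2 from Liam, Grace.
Grace must be 4 (only option left).
Liam's domain is down to {1}, so Liam = 1.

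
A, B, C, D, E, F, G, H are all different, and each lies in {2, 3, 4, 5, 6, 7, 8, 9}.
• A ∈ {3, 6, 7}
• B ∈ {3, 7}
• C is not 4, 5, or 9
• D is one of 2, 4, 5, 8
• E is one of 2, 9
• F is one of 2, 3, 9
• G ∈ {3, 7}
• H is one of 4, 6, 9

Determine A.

Among the 8 variables, 5 fits only D (and all 8 values in {2, 3, 4, 5, 6, 7, 8, 9} must be used), so D = 5.
Among the 7 still-open variables, 4 fits only H (and all 7 values in {2, 3, 4, 6, 7, 8, 9} must be used), so H = 4.
The 6 still-open variables together cover exactly {2, 3, 6, 7, 8, 9} — 6 values for 6 variables — and 8 appears only in C's list, so C = 8.
The 5 still-open variables together cover exactly {2, 3, 6, 7, 9} — 5 values for 5 variables — and 6 appears only in A's list, so A = 6.

6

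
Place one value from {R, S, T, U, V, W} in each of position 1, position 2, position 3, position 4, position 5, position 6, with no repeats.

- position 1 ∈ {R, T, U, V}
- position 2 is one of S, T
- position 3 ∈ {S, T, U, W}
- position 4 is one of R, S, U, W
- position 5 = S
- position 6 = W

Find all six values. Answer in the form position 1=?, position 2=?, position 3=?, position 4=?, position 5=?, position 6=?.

position 5 must be S (only option left). So position 2, position 3, position 4 can't be S.
position 6's domain is down to {W}, so position 6 = W. Eliminate W elsewhere: position 3, position 4.
That leaves position 2 = T. Strike T from position 1, position 3.
position 3 has just one choice, so position 3 = U. Strike U from position 1, position 4.
That leaves position 4 = R. So position 1 can't be R.
position 1's domain is down to {V}, so position 1 = V.

position 1=V, position 2=T, position 3=U, position 4=R, position 5=S, position 6=W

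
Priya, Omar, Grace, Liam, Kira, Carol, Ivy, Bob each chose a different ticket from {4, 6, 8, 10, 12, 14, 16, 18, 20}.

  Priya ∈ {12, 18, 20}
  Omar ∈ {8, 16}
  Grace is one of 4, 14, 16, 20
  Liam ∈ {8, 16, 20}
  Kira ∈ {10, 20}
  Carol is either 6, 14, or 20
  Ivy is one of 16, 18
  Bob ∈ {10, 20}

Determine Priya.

12

Kira and Bob share exactly the 2 values {10, 20}; by pigeonhole those values go to them, so strike 10, 20 from Priya, Grace, Liam, Carol.
Omar and Liam share exactly the 2 values {8, 16}; by pigeonhole those values go to them, so strike 8, 16 from Grace, Ivy.
Ivy must be 18 (only option left). Remove 18 from Priya.
So Priya = 12.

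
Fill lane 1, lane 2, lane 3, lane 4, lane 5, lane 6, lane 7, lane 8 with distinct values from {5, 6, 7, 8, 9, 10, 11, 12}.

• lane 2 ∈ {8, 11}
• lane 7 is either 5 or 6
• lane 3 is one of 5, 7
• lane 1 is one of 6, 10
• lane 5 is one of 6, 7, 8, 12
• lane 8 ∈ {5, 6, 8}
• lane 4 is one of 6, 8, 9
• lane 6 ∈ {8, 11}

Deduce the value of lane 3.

7

The 8 variables draw from only 8 values {5, 6, 7, 8, 9, 10, 11, 12}, so each is used; only lane 4 can be 9, hence lane 4 = 9.
The 7 still-open variables together cover exactly {5, 6, 7, 8, 10, 11, 12} — 7 values for 7 variables — and 10 appears only in lane 1's list, so lane 1 = 10.
The 6 still-open variables draw from only 6 values {5, 6, 7, 8, 11, 12}, so each is used; only lane 5 can be 12, hence lane 5 = 12.
Among the 5 still-open variables, 7 fits only lane 3 (and all 5 values in {5, 6, 7, 8, 11} must be used), so lane 3 = 7.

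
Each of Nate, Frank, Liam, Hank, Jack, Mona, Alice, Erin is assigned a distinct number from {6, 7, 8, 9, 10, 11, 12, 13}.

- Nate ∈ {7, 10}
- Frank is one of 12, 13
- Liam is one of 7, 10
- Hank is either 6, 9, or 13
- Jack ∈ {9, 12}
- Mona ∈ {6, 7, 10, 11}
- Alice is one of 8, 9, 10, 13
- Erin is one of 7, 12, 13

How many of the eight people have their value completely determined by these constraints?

4

The 8 variables together cover exactly {6, 7, 8, 9, 10, 11, 12, 13} — 8 values for 8 variables — and 8 appears only in Alice's list, so Alice = 8.
Among the 7 still-open variables, 11 fits only Mona (and all 7 values in {6, 7, 9, 10, 11, 12, 13} must be used), so Mona = 11.
Among the 6 still-open variables, 6 fits only Hank (and all 6 values in {6, 7, 9, 10, 12, 13} must be used), so Hank = 6.
Among the 5 still-open variables, 9 fits only Jack (and all 5 values in {7, 9, 10, 12, 13} must be used), so Jack = 9.
The 2 variables Nate and Liam are confined to {7, 10}, which locks those values in; drop them from Erin.
Determined: Hank=6, Jack=9, Mona=11, Alice=8. The other people each still have more than one consistent value. That makes 4.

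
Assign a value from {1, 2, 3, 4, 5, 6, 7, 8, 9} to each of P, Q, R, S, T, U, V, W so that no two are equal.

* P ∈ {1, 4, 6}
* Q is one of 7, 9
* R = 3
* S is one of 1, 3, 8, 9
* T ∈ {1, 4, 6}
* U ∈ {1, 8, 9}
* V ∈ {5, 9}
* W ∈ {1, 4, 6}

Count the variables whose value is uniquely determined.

R has just one choice, so R = 3. So S can't be 3.
The 7 still-open variables draw from only 7 values {1, 4, 5, 6, 7, 8, 9}, so each is used; only V can be 5, hence V = 5.
The 6 still-open variables together cover exactly {1, 4, 6, 7, 8, 9} — 6 values for 6 variables — and 7 appears only in Q's list, so Q = 7.
P, T, W share exactly the 3 values {1, 4, 6}; by pigeonhole those values go to them, so strike 1, 4, 6 from S, U.
Determined: Q=7, R=3, V=5. The other variables each still have more than one consistent value. That makes 3.

3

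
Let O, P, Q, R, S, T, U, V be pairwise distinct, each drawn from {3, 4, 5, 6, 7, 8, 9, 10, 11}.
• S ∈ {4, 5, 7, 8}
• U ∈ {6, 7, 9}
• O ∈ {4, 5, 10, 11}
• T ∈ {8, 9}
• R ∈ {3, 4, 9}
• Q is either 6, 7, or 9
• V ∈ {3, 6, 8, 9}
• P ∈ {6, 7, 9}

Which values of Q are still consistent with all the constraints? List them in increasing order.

P, Q, U share exactly the 3 values {6, 7, 9}; by pigeonhole those values go to them, so strike 6, 7, 9 from R, S, T, V.
T's domain is down to {8}, so T = 8. So S, V can't be 8.
V has just one choice, so V = 3. So R can't be 3.
That leaves R = 4. So O, S can't be 4.
That leaves S = 5. Strike 5 from O.
No further eliminations apply; Q can still be any of 6, 7, 9.

6, 7, 9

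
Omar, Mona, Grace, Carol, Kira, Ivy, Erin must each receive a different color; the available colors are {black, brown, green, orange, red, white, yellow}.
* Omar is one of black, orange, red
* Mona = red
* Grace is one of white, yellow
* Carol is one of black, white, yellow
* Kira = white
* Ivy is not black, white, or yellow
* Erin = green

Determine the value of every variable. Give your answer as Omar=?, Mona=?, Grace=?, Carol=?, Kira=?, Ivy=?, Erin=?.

Mona must be red (only option left). Eliminate red elsewhere: Omar, Ivy.
Kira must be white (only option left). So Grace, Carol can't be white.
Erin must be green (only option left). Remove green from Ivy.
Grace must be yellow (only option left). Remove yellow from Carol.
That leaves Carol = black. So Omar can't be black.
Omar has just one choice, so Omar = orange. Strike orange from Ivy.
Ivy's domain is down to {brown}, so Ivy = brown.

Omar=orange, Mona=red, Grace=yellow, Carol=black, Kira=white, Ivy=brown, Erin=green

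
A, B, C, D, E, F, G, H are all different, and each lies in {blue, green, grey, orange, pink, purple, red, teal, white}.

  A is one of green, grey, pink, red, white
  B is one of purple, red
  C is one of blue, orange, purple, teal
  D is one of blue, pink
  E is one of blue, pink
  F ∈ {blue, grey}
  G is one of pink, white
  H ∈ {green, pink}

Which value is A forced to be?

The 2 variables D and E are confined to {blue, pink}, which locks those values in; drop them from A, C, F, G, H.
F must be grey (only option left). So A can't be grey.
G's domain is down to {white}, so G = white. So A can't be white.
H must be green (only option left). Remove green from A.
So A = red.

red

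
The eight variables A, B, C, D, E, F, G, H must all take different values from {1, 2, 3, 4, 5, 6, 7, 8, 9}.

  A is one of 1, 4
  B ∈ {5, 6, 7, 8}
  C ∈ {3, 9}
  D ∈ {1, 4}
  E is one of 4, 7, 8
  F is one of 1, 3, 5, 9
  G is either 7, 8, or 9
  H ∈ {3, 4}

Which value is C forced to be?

Among the 8 variables, 6 fits only B (and all 8 values in {1, 3, 4, 5, 6, 7, 8, 9} must be used), so B = 6.
The 7 still-open variables together cover exactly {1, 3, 4, 5, 7, 8, 9} — 7 values for 7 variables — and 5 appears only in F's list, so F = 5.
A and D between them cover only {1, 4} — a naked pair. Remove those values from E, H.
H's domain is down to {3}, so H = 3. Remove 3 from C.
So C = 9.

9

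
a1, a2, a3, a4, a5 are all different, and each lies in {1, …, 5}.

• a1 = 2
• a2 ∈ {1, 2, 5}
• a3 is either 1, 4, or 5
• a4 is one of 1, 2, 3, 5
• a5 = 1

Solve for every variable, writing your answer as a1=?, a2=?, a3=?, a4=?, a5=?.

a1's domain is down to {2}, so a1 = 2. So a2, a4 can't be 2.
That leaves a5 = 1. Eliminate 1 elsewhere: a2, a3, a4.
a2's domain is down to {5}, so a2 = 5. Strike 5 from a3, a4.
That leaves a3 = 4.
a4 must be 3 (only option left).

a1=2, a2=5, a3=4, a4=3, a5=1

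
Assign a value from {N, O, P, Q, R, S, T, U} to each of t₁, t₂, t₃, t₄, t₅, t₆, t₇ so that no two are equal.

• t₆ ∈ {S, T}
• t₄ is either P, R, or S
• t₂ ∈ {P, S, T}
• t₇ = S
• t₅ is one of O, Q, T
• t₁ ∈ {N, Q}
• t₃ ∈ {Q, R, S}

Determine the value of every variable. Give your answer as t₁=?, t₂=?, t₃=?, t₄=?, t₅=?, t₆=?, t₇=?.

t₁=N, t₂=P, t₃=Q, t₄=R, t₅=O, t₆=T, t₇=S

t₇ must be S (only option left). So t₂, t₃, t₄, t₆ can't be S.
t₆ has just one choice, so t₆ = T. Strike T from t₂, t₅.
t₂'s domain is down to {P}, so t₂ = P. Strike P from t₄.
t₄ has just one choice, so t₄ = R. So t₃ can't be R.
That leaves t₃ = Q. Eliminate Q elsewhere: t₁, t₅.
t₅ must be O (only option left).
t₁'s domain is down to {N}, so t₁ = N.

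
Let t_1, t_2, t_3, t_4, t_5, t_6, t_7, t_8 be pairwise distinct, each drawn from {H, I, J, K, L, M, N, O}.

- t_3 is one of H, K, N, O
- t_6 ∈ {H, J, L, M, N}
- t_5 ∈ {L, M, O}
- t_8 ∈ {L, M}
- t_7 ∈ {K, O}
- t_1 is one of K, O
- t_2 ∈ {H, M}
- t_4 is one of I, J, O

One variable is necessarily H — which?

t_2

Among the 8 variables, I fits only t_4 (and all 8 values in {H, I, J, K, L, M, N, O} must be used), so t_4 = I.
Among the 7 still-open variables, J fits only t_6 (and all 7 values in {H, J, K, L, M, N, O} must be used), so t_6 = J.
The 6 still-open variables draw from only 6 values {H, K, L, M, N, O}, so each is used; only t_3 can be N, hence t_3 = N.
The 5 still-open variables together cover exactly {H, K, L, M, O} — 5 values for 5 variables — and H appears only in t_2's list, so t_2 = H.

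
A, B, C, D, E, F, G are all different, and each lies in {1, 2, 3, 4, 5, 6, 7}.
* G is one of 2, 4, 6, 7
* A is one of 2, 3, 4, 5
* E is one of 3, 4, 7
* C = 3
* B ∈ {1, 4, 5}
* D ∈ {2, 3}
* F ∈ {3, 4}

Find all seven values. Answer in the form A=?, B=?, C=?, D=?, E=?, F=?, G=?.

A=5, B=1, C=3, D=2, E=7, F=4, G=6

C's domain is down to {3}, so C = 3. Eliminate 3 elsewhere: A, D, E, F.
D's domain is down to {2}, so D = 2. So A, G can't be 2.
That leaves F = 4. Strike 4 from A, B, E, G.
A must be 5 (only option left). Strike 5 from B.
B's domain is down to {1}, so B = 1.
E's domain is down to {7}, so E = 7. Remove 7 from G.
G's domain is down to {6}, so G = 6.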